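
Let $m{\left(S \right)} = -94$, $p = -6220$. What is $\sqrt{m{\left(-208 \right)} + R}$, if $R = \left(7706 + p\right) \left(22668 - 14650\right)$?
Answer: $\sqrt{11914654} \approx 3451.8$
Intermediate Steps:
$R = 11914748$ ($R = \left(7706 - 6220\right) \left(22668 - 14650\right) = 1486 \cdot 8018 = 11914748$)
$\sqrt{m{\left(-208 \right)} + R} = \sqrt{-94 + 11914748} = \sqrt{11914654}$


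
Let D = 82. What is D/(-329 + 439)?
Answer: 41/55 ≈ 0.74545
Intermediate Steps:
D/(-329 + 439) = 82/(-329 + 439) = 82/110 = 82*(1/110) = 41/55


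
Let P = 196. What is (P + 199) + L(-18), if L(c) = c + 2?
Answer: 379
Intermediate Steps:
L(c) = 2 + c
(P + 199) + L(-18) = (196 + 199) + (2 - 18) = 395 - 16 = 379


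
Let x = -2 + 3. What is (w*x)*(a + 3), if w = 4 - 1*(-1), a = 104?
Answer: 535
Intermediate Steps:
x = 1
w = 5 (w = 4 + 1 = 5)
(w*x)*(a + 3) = (5*1)*(104 + 3) = 5*107 = 535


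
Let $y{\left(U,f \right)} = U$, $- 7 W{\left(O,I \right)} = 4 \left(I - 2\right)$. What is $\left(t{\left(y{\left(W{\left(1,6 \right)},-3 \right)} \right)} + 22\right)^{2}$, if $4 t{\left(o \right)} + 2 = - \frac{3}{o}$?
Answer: $\frac{1951609}{4096} \approx 476.47$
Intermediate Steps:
$W{\left(O,I \right)} = \frac{8}{7} - \frac{4 I}{7}$ ($W{\left(O,I \right)} = - \frac{4 \left(I - 2\right)}{7} = - \frac{4 \left(-2 + I\right)}{7} = - \frac{-8 + 4 I}{7} = \frac{8}{7} - \frac{4 I}{7}$)
$t{\left(o \right)} = - \frac{1}{2} - \frac{3}{4 o}$ ($t{\left(o \right)} = - \frac{1}{2} + \frac{\left(-3\right) \frac{1}{o}}{4} = - \frac{1}{2} - \frac{3}{4 o}$)
$\left(t{\left(y{\left(W{\left(1,6 \right)},-3 \right)} \right)} + 22\right)^{2} = \left(\frac{-3 - 2 \left(\frac{8}{7} - \frac{24}{7}\right)}{4 \left(\frac{8}{7} - \frac{24}{7}\right)} + 22\right)^{2} = \left(\frac{-3 - - \frac{32}{7}}{4 \left(- \frac{16}{7}\right)} + 22\right)^{2} = \left(\frac{1}{4} \left(- \frac{7}{16}\right) \left(-3 + \frac{32}{7}\right) + 22\right)^{2} = \left(\frac{1}{4} \left(- \frac{7}{16}\right) \frac{11}{7} + 22\right)^{2} = \left(- \frac{11}{64} + 22\right)^{2} = \left(\frac{1397}{64}\right)^{2} = \frac{1951609}{4096}$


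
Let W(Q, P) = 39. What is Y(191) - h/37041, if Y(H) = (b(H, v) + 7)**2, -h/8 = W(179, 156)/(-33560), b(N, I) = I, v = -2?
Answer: 1294891612/51795665 ≈ 25.000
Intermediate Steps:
h = 39/4195 (h = -312/(-33560) = -312*(-1)/33560 = -8*(-39/33560) = 39/4195 ≈ 0.0092968)
Y(H) = 25 (Y(H) = (-2 + 7)**2 = 5**2 = 25)
Y(191) - h/37041 = 25 - 39/(4195*37041) = 25 - 1*13/51795665 = 25 - 13/51795665 = 1294891612/51795665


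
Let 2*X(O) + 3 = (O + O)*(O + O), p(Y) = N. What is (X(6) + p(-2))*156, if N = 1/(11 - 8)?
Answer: 11050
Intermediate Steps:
N = 1/3 ≈ 0.33333
p(Y) = 1/3
X(O) = -3/2 + 2*O**2 (X(O) = -3/2 + ((O + O)*(O + O))/2 = -3/2 + ((2*O)*(2*O))/2 = -3/2 + (4*O**2)/2 = -3/2 + 2*O**2)
(X(6) + p(-2))*156 = ((-3/2 + 2*6**2) + 1/3)*156 = ((-3/2 + 2*36) + 1/3)*156 = ((-3/2 + 72) + 1/3)*156 = (141/2 + 1/3)*156 = (425/6)*156 = 11050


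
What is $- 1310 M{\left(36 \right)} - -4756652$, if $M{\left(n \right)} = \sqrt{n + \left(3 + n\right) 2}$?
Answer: $4756652 - 1310 \sqrt{114} \approx 4.7427 \cdot 10^{6}$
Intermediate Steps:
$M{\left(n \right)} = \sqrt{6 + 3 n}$ ($M{\left(n \right)} = \sqrt{n + \left(6 + 2 n\right)} = \sqrt{6 + 3 n}$)
$- 1310 M{\left(36 \right)} - -4756652 = - 1310 \sqrt{6 + 3 \cdot 36} - -4756652 = - 1310 \sqrt{6 + 108} + 4756652 = - 1310 \sqrt{114} + 4756652 = 4756652 - 1310 \sqrt{114}$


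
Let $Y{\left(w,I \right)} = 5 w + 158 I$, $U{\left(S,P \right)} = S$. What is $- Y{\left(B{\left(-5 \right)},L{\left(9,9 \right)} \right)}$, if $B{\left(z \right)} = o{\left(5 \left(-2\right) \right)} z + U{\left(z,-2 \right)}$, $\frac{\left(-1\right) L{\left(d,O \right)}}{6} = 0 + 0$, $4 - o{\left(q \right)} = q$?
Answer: $375$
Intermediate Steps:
$o{\left(q \right)} = 4 - q$
$L{\left(d,O \right)} = 0$ ($L{\left(d,O \right)} = - 6 \left(0 + 0\right) = \left(-6\right) 0 = 0$)
$B{\left(z \right)} = 15 z$ ($B{\left(z \right)} = \left(4 - 5 \left(-2\right)\right) z + z = \left(4 - -10\right) z + z = \left(4 + 10\right) z + z = 14 z + z = 15 z$)
$- Y{\left(B{\left(-5 \right)},L{\left(9,9 \right)} \right)} = - (5 \cdot 15 \left(-5\right) + 158 \cdot 0) = - (5 \left(-75\right) + 0) = - (-375 + 0) = \left(-1\right) \left(-375\right) = 375$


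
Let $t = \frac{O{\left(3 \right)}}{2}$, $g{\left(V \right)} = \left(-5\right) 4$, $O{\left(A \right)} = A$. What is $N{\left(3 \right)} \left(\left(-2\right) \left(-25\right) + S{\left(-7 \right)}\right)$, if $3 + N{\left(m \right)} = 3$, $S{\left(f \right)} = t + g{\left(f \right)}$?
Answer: $0$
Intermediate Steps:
$g{\left(V \right)} = -20$
$t = \frac{3}{2} \approx 1.5$
$S{\left(f \right)} = - \frac{37}{2}$ ($S{\left(f \right)} = \frac{3}{2} - 20 = - \frac{37}{2}$)
$N{\left(m \right)} = 0$ ($N{\left(m \right)} = -3 + 3 = 0$)
$N{\left(3 \right)} \left(\left(-2\right) \left(-25\right) + S{\left(-7 \right)}\right) = 0 \left(\left(-2\right) \left(-25\right) - \frac{37}{2}\right) = 0 \left(50 - \frac{37}{2}\right) = 0 \cdot \frac{63}{2} = 0$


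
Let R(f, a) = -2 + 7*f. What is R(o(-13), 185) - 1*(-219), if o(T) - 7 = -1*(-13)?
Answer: 357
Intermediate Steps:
o(T) = 20 (o(T) = 7 - 1*(-13) = 7 + 13 = 20)
R(o(-13), 185) - 1*(-219) = (-2 + 7*20) - 1*(-219) = (-2 + 140) + 219 = 138 + 219 = 357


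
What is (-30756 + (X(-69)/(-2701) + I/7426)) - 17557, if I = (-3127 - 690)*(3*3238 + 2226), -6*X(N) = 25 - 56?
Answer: -3276426432857/60172878 ≈ -54450.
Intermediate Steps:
X(N) = 31/6 (X(N) = -(25 - 56)/6 = -⅙*(-31) = 31/6)
I = -45574980 (I = -3817*(9714 + 2226) = -3817*11940 = -45574980)
(-30756 + (X(-69)/(-2701) + I/7426)) - 17557 = (-30756 + ((31/6)/(-2701) - 45574980/7426)) - 17557 = (-30756 + ((31/6)*(-1/2701) - 45574980*1/7426)) - 17557 = (-30756 + (-31/16206 - 22787490/3713)) - 17557 = (-30756 - 369294178043/60172878) - 17557 = -2219971213811/60172878 - 17557 = -3276426432857/60172878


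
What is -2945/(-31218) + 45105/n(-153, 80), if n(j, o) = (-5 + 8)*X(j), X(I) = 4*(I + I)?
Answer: -77626325/6368472 ≈ -12.189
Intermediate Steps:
X(I) = 8*I (X(I) = 4*(2*I) = 8*I)
n(j, o) = 24*j (n(j, o) = (-5 + 8)*(8*j) = 3*(8*j) = 24*j)
-2945/(-31218) + 45105/n(-153, 80) = -2945/(-31218) + 45105/((24*(-153))) = -2945*(-1/31218) + 45105/(-3672) = 2945/31218 + 45105*(-1/3672) = 2945/31218 - 15035/1224 = -77626325/6368472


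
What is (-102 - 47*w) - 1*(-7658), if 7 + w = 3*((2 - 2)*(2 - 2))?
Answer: 7885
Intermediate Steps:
w = -7 (w = -7 + 3*((2 - 2)*(2 - 2)) = -7 + 3*(0*0) = -7 + 3*0 = -7 + 0 = -7)
(-102 - 47*w) - 1*(-7658) = (-102 - 47*(-7)) - 1*(-7658) = (-102 + 329) + 7658 = 227 + 7658 = 7885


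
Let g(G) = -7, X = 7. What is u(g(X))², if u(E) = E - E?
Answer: 0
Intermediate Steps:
u(E) = 0
u(g(X))² = 0² = 0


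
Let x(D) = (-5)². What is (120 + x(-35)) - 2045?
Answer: -1900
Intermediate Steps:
x(D) = 25
(120 + x(-35)) - 2045 = (120 + 25) - 2045 = 145 - 2045 = -1900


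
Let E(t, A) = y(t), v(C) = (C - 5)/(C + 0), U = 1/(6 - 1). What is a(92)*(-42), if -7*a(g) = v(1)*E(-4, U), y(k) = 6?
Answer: -144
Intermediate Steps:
U = 1/5 ≈ 0.20000
v(C) = (-5 + C)/C
E(t, A) = 6
a(g) = 24/7 (a(g) = -(-5 + 1)/1*6/7 = -1*(-4)*6/7 = -(-4)*6/7 = -1/7*(-24) = 24/7)
a(92)*(-42) = (24/7)*(-42) = -144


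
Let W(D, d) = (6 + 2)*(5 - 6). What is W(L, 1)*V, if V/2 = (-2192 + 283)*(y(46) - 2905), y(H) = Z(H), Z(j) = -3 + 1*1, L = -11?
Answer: -88791408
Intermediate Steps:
Z(j) = -2 (Z(j) = -3 + 1 = -2)
y(H) = -2
W(D, d) = -8 (W(D, d) = 8*(-1) = -8)
V = 11098926 (V = 2*((-2192 + 283)*(-2 - 2905)) = 2*(-1909*(-2907)) = 2*5549463 = 11098926)
W(L, 1)*V = -8*11098926 = -88791408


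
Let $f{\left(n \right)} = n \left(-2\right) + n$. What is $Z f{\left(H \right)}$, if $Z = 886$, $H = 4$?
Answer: $-3544$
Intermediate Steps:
$f{\left(n \right)} = - n$ ($f{\left(n \right)} = - 2 n + n = - n$)
$Z f{\left(H \right)} = 886 \left(\left(-1\right) 4\right) = 886 \left(-4\right) = -3544$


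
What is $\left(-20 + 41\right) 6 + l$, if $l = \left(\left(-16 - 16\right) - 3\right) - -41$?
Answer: $132$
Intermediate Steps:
$l = 6$ ($l = \left(-32 - 3\right) + 41 = -35 + 41 = 6$)
$\left(-20 + 41\right) 6 + l = \left(-20 + 41\right) 6 + 6 = 21 \cdot 6 + 6 = 126 + 6 = 132$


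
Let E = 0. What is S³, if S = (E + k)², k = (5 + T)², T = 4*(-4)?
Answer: 3138428376721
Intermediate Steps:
T = -16
k = 121 (k = (5 - 16)² = (-11)² = 121)
S = 14641 (S = (0 + 121)² = 121² = 14641)
S³ = 14641³ = 3138428376721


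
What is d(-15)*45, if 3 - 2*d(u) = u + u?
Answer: 1485/2 ≈ 742.50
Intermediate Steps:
d(u) = 3/2 - u (d(u) = 3/2 - (u + u)/2 = 3/2 - u)
d(-15)*45 = (3/2 - 1*(-15))*45 = (3/2 + 15)*45 = (33/2)*45 = 1485/2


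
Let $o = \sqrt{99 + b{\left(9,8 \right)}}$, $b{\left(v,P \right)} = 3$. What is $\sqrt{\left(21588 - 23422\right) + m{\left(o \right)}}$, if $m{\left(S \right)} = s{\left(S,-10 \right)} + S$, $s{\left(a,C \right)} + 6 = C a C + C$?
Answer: $\sqrt{-1850 + 101 \sqrt{102}} \approx 28.809 i$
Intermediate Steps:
$s{\left(a,C \right)} = -6 + C + a C^{2}$ ($s{\left(a,C \right)} = -6 + \left(C a C + C\right) = -6 + \left(a C^{2} + C\right) = -6 + \left(C + a C^{2}\right) = -6 + C + a C^{2}$)
$o = \sqrt{102}$ ($o = \sqrt{99 + 3} = \sqrt{102} \approx 10.1$)
$m{\left(S \right)} = -16 + 101 S$ ($m{\left(S \right)} = \left(-6 - 10 + S \left(-10\right)^{2}\right) + S = \left(-6 - 10 + S 100\right) + S = \left(-6 - 10 + 100 S\right) + S = \left(-16 + 100 S\right) + S = -16 + 101 S$)
$\sqrt{\left(21588 - 23422\right) + m{\left(o \right)}} = \sqrt{\left(21588 - 23422\right) - \left(16 - 101 \sqrt{102}\right)} = \sqrt{-1834 - \left(16 - 101 \sqrt{102}\right)} = \sqrt{-1850 + 101 \sqrt{102}}$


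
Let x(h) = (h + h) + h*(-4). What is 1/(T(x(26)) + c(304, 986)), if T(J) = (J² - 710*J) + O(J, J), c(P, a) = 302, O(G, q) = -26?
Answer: 1/39900 ≈ 2.5063e-5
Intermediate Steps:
x(h) = -2*h (x(h) = 2*h - 4*h = -2*h)
T(J) = -26 + J² - 710*J (T(J) = (J² - 710*J) - 26 = -26 + J² - 710*J)
1/(T(x(26)) + c(304, 986)) = 1/((-26 + (-2*26)² - (-1420)*26) + 302) = 1/((-26 + (-52)² - 710*(-52)) + 302) = 1/((-26 + 2704 + 36920) + 302) = 1/(39598 + 302) = 1/39900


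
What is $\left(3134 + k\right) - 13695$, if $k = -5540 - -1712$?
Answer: $-14389$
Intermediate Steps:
$k = -3828$ ($k = -5540 + 1712 = -3828$)
$\left(3134 + k\right) - 13695 = \left(3134 - 3828\right) - 13695 = -694 - 13695 = -14389$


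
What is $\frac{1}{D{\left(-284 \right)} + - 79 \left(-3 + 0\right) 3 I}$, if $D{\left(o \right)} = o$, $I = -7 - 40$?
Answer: $- \frac{1}{33701} \approx -2.9673 \cdot 10^{-5}$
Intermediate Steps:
$I = -47$
$\frac{1}{D{\left(-284 \right)} + - 79 \left(-3 + 0\right) 3 I} = \frac{1}{-284 + - 79 \left(-3 + 0\right) 3 \left(-47\right)} = \frac{1}{-284 + - 79 \left(\left(-3\right) 3\right) \left(-47\right)} = \frac{1}{-284 + \left(-79\right) \left(-9\right) \left(-47\right)} = \frac{1}{-284 + 711 \left(-47\right)} = \frac{1}{-284 - 33417} = \frac{1}{-33701} = - \frac{1}{33701}$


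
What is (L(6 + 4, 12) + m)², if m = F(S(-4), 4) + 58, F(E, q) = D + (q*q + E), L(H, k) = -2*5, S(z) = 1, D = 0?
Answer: 4225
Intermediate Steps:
L(H, k) = -10
F(E, q) = E + q² (F(E, q) = 0 + (q*q + E) = 0 + (q² + E) = 0 + (E + q²) = E + q²)
m = 75 (m = (1 + 4²) + 58 = (1 + 16) + 58 = 17 + 58 = 75)
(L(6 + 4, 12) + m)² = (-10 + 75)² = 65² = 4225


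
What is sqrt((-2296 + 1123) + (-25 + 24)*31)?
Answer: 2*I*sqrt(301) ≈ 34.699*I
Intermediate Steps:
sqrt((-2296 + 1123) + (-25 + 24)*31) = sqrt(-1173 - 1*31) = sqrt(-1173 - 31) = sqrt(-1204) = 2*I*sqrt(301)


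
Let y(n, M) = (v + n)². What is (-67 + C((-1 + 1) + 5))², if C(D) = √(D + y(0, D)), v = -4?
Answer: (67 - √21)² ≈ 3895.9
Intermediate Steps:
y(n, M) = (-4 + n)²
C(D) = √(16 + D) (C(D) = √(D + (-4 + 0)²) = √(D + (-4)²) = √(D + 16) = √(16 + D))
(-67 + C((-1 + 1) + 5))² = (-67 + √(16 + ((-1 + 1) + 5)))² = (-67 + √(16 + (0 + 5)))² = (-67 + √(16 + 5))² = (-67 + √21)²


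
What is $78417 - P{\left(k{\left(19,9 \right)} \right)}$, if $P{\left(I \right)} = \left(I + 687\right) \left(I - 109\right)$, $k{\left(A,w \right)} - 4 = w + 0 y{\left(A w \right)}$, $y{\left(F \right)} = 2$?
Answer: $145617$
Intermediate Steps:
$k{\left(A,w \right)} = 4 + w$ ($k{\left(A,w \right)} = 4 + \left(w + 0 \cdot 2\right) = 4 + \left(w + 0\right) = 4 + w$)
$P{\left(I \right)} = \left(-109 + I\right) \left(687 + I\right)$ ($P{\left(I \right)} = \left(687 + I\right) \left(-109 + I\right) = \left(-109 + I\right) \left(687 + I\right)$)
$78417 - P{\left(k{\left(19,9 \right)} \right)} = 78417 - \left(-74883 + \left(4 + 9\right)^{2} + 578 \left(4 + 9\right)\right) = 78417 - \left(-74883 + 13^{2} + 578 \cdot 13\right) = 78417 - \left(-74883 + 169 + 7514\right) = 78417 - -67200 = 78417 + 67200 = 145617$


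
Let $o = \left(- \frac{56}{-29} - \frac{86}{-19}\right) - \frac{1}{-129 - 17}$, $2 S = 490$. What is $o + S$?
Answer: $\frac{20229289}{80446} \approx 251.46$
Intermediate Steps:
$S = 245$ ($S = \frac{1}{2} \cdot 490 = 245$)
$o = \frac{520019}{80446}$ ($o = \left(\left(-56\right) \left(- \frac{1}{29}\right) - - \frac{86}{19}\right) - \frac{1}{-146} = \left(\frac{56}{29} + \frac{86}{19}\right) - - \frac{1}{146} = \frac{3558}{551} + \frac{1}{146} = \frac{520019}{80446} \approx 6.4642$)
$o + S = \frac{520019}{80446} + 245 = \frac{20229289}{80446}$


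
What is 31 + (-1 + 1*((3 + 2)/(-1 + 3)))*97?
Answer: 353/2 ≈ 176.50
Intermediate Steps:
31 + (-1 + 1*((3 + 2)/(-1 + 3)))*97 = 31 + (-1 + 1*(5/2))*97 = 31 + (-1 + 5/2)*97 = 31 + (3/2)*97 = 31 + 291/2 = 353/2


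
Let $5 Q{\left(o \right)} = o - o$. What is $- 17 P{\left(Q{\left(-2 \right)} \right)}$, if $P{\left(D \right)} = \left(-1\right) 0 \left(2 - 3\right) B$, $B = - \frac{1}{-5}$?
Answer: $0$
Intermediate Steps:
$Q{\left(o \right)} = 0$ ($Q{\left(o \right)} = \frac{o - o}{5} = \frac{1}{5} \cdot 0 = 0$)
$B = \frac{1}{5}$ ($B = \left(-1\right) \left(- \frac{1}{5}\right) = \frac{1}{5} \approx 0.2$)
$P{\left(D \right)} = 0$ ($P{\left(D \right)} = \left(-1\right) 0 \left(2 - 3\right) \frac{1}{5} = 0 \left(\left(-1\right) \frac{1}{5}\right) = 0 \left(- \frac{1}{5}\right) = 0$)
$- 17 P{\left(Q{\left(-2 \right)} \right)} = \left(-17\right) 0 = 0$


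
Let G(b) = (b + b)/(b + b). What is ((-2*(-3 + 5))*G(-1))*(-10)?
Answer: 40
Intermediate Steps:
G(b) = 1 (G(b) = (2*b)/((2*b)) = (2*b)*(1/(2*b)) = 1)
((-2*(-3 + 5))*G(-1))*(-10) = (-2*(-3 + 5)*1)*(-10) = (-2*2*1)*(-10) = -4*1*(-10) = -4*(-10) = 40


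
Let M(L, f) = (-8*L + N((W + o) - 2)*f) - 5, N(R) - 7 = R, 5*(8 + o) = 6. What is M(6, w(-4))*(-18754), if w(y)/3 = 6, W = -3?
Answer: 13071538/5 ≈ 2.6143e+6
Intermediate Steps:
o = -34/5 (o = -8 + (⅕)*6 = -8 + 6/5 = -34/5 ≈ -6.8000)
w(y) = 18 (w(y) = 3*6 = 18)
N(R) = 7 + R
M(L, f) = -5 - 8*L - 24*f/5 (M(L, f) = (-8*L + (7 + ((-3 - 34/5) - 2))*f) - 5 = (-8*L + (7 + (-49/5 - 2))*f) - 5 = (-8*L + (7 - 59/5)*f) - 5 = (-8*L - 24*f/5) - 5 = -5 - 8*L - 24*f/5)
M(6, w(-4))*(-18754) = (-5 - 8*6 - 24/5*18)*(-18754) = (-5 - 48 - 432/5)*(-18754) = -697/5*(-18754) = 13071538/5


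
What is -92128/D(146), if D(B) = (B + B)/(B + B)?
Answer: -92128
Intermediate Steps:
D(B) = 1 (D(B) = (2*B)/((2*B)) = (2*B)*(1/(2*B)) = 1)
-92128/D(146) = -92128/1 = -92128*1 = -92128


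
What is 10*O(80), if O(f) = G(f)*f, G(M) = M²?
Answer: 5120000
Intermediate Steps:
O(f) = f³ (O(f) = f²*f = f³)
10*O(80) = 10*80³ = 10*512000 = 5120000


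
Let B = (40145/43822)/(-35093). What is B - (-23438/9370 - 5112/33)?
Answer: 12475229328050879/79252865059610 ≈ 157.41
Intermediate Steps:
B = -40145/1537845446 (B = (40145*(1/43822))*(-1/35093) = (40145/43822)*(-1/35093) = -40145/1537845446 ≈ -2.6105e-5)
B - (-23438/9370 - 5112/33) = -40145/1537845446 - (-23438/9370 - 5112/33) = -40145/1537845446 - (-23438*1/9370 - 5112*1/33) = -40145/1537845446 - (-11719/4685 - 1704/11) = -40145/1537845446 - 1*(-8112149/51535) = -40145/1537845446 + 8112149/51535 = 12475229328050879/79252865059610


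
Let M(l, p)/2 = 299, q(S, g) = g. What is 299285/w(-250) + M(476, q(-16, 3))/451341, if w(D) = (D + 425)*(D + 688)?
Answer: 1286908837/329478930 ≈ 3.9059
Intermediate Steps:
M(l, p) = 598 (M(l, p) = 2*299 = 598)
w(D) = (425 + D)*(688 + D)
299285/w(-250) + M(476, q(-16, 3))/451341 = 299285/(292400 + (-250)² + 1113*(-250)) + 598/451341 = 299285/(292400 + 62500 - 278250) + 598*(1/451341) = 299285/76650 + 598/451341 = 299285*(1/76650) + 598/451341 = 8551/2190 + 598/451341 = 1286908837/329478930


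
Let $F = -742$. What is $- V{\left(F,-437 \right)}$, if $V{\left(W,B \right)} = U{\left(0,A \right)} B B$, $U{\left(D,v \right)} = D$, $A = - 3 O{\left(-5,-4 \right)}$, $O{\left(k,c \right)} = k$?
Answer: $0$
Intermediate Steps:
$A = 15$ ($A = \left(-3\right) \left(-5\right) = 15$)
$V{\left(W,B \right)} = 0$ ($V{\left(W,B \right)} = 0 B B = 0 B = 0$)
$- V{\left(F,-437 \right)} = \left(-1\right) 0 = 0$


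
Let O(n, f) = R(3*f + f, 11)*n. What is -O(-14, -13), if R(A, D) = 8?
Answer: 112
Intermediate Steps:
O(n, f) = 8*n
-O(-14, -13) = -8*(-14) = -1*(-112) = 112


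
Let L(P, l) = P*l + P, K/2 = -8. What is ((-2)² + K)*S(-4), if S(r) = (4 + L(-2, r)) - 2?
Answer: -96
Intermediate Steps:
K = -16 (K = 2*(-8) = -16)
L(P, l) = P + P*l
S(r) = -2*r (S(r) = (4 - 2*(1 + r)) - 2 = (4 + (-2 - 2*r)) - 2 = (2 - 2*r) - 2 = -2*r)
((-2)² + K)*S(-4) = ((-2)² - 16)*(-2*(-4)) = (4 - 16)*8 = -12*8 = -96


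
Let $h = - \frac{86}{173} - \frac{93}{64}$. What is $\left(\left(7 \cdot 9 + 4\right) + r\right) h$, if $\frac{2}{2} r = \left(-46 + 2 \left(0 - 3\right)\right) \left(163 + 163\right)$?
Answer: $\frac{364597805}{11072} \approx 32930.0$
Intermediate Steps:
$h = - \frac{21593}{11072}$ ($h = \left(-86\right) \frac{1}{173} - \frac{93}{64} = - \frac{86}{173} - \frac{93}{64} = - \frac{21593}{11072} \approx -1.9502$)
$r = -16952$ ($r = \left(-46 + 2 \left(0 - 3\right)\right) \left(163 + 163\right) = \left(-46 + 2 \left(-3\right)\right) 326 = \left(-46 - 6\right) 326 = \left(-52\right) 326 = -16952$)
$\left(\left(7 \cdot 9 + 4\right) + r\right) h = \left(\left(7 \cdot 9 + 4\right) - 16952\right) \left(- \frac{21593}{11072}\right) = \left(\left(63 + 4\right) - 16952\right) \left(- \frac{21593}{11072}\right) = \left(67 - 16952\right) \left(- \frac{21593}{11072}\right) = \left(-16885\right) \left(- \frac{21593}{11072}\right) = \frac{364597805}{11072}$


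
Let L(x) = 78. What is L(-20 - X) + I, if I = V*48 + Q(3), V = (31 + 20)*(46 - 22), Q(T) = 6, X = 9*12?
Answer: 58836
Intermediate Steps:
X = 108
V = 1224 (V = 51*24 = 1224)
I = 58758 (I = 1224*48 + 6 = 58752 + 6 = 58758)
L(-20 - X) + I = 78 + 58758 = 58836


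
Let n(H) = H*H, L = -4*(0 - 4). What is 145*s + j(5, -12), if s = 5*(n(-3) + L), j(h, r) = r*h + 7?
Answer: 18072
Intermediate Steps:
L = 16 (L = -4*(-4) = 16)
j(h, r) = 7 + h*r (j(h, r) = h*r + 7 = 7 + h*r)
n(H) = H**2
s = 125 (s = 5*((-3)**2 + 16) = 5*(9 + 16) = 5*25 = 125)
145*s + j(5, -12) = 145*125 + (7 + 5*(-12)) = 18125 + (7 - 60) = 18125 - 53 = 18072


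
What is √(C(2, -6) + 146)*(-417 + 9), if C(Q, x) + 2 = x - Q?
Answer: -816*√34 ≈ -4758.1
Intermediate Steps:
C(Q, x) = -2 + x - Q (C(Q, x) = -2 + (x - Q) = -2 + x - Q)
√(C(2, -6) + 146)*(-417 + 9) = √((-2 - 6 - 1*2) + 146)*(-417 + 9) = √((-2 - 6 - 2) + 146)*(-408) = √(-10 + 146)*(-408) = √136*(-408) = (2*√34)*(-408) = -816*√34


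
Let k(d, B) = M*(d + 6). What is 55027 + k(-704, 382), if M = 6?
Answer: 50839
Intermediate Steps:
k(d, B) = 36 + 6*d (k(d, B) = 6*(d + 6) = 6*(6 + d) = 36 + 6*d)
55027 + k(-704, 382) = 55027 + (36 + 6*(-704)) = 55027 + (36 - 4224) = 55027 - 4188 = 50839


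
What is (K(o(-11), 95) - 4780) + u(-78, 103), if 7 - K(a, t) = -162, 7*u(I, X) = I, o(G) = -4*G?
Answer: -32355/7 ≈ -4622.1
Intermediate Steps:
u(I, X) = I/7
K(a, t) = 169 (K(a, t) = 7 - 1*(-162) = 7 + 162 = 169)
(K(o(-11), 95) - 4780) + u(-78, 103) = (169 - 4780) + (⅐)*(-78) = -4611 - 78/7 = -32355/7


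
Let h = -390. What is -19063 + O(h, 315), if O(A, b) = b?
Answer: -18748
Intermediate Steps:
-19063 + O(h, 315) = -19063 + 315 = -18748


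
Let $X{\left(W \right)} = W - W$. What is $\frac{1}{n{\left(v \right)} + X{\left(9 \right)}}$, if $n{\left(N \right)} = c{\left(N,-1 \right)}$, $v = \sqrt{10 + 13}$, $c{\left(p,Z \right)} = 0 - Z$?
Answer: $1$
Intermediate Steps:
$c{\left(p,Z \right)} = - Z$
$v = \sqrt{23} \approx 4.7958$
$n{\left(N \right)} = 1$ ($n{\left(N \right)} = \left(-1\right) \left(-1\right) = 1$)
$X{\left(W \right)} = 0$
$\frac{1}{n{\left(v \right)} + X{\left(9 \right)}} = \frac{1}{1 + 0} = 1^{-1} = 1$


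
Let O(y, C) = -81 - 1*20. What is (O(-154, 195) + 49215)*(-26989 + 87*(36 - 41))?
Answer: -1346902336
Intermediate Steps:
O(y, C) = -101 (O(y, C) = -81 - 20 = -101)
(O(-154, 195) + 49215)*(-26989 + 87*(36 - 41)) = (-101 + 49215)*(-26989 + 87*(36 - 41)) = 49114*(-26989 + 87*(-5)) = 49114*(-26989 - 435) = 49114*(-27424) = -1346902336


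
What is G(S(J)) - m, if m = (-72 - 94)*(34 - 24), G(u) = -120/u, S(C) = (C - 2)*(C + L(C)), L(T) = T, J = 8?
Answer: 6635/4 ≈ 1658.8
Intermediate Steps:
S(C) = 2*C*(-2 + C) (S(C) = (C - 2)*(C + C) = (-2 + C)*(2*C) = 2*C*(-2 + C))
m = -1660 (m = -166*10 = -1660)
G(S(J)) - m = -120*1/(16*(-2 + 8)) - 1*(-1660) = -120/(2*8*6) + 1660 = -120/96 + 1660 = -120*1/96 + 1660 = -5/4 + 1660 = 6635/4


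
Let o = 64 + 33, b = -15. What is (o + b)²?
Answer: 6724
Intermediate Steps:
o = 97
(o + b)² = (97 - 15)² = 82² = 6724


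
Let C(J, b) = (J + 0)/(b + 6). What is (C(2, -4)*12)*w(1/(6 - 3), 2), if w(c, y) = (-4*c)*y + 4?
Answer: 16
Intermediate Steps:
C(J, b) = J/(6 + b)
w(c, y) = 4 - 4*c*y (w(c, y) = -4*c*y + 4 = 4 - 4*c*y)
(C(2, -4)*12)*w(1/(6 - 3), 2) = ((2/(6 - 4))*12)*(4 - 4*2/(6 - 3)) = ((2/2)*12)*(4 - 4*2/3) = ((2*(½))*12)*(4 - 4*⅓*2) = (1*12)*(4 - 8/3) = 12*(4/3) = 16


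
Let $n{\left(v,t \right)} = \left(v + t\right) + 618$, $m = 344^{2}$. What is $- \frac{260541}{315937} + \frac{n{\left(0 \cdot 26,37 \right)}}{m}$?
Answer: $- \frac{30624441041}{37386720832} \approx -0.81913$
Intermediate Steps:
$m = 118336$
$n{\left(v,t \right)} = 618 + t + v$ ($n{\left(v,t \right)} = \left(t + v\right) + 618 = 618 + t + v$)
$- \frac{260541}{315937} + \frac{n{\left(0 \cdot 26,37 \right)}}{m} = - \frac{260541}{315937} + \frac{618 + 37 + 0 \cdot 26}{118336} = \left(-260541\right) \frac{1}{315937} + \left(618 + 37 + 0\right) \frac{1}{118336} = - \frac{260541}{315937} + 655 \cdot \frac{1}{118336} = - \frac{260541}{315937} + \frac{655}{118336} = - \frac{30624441041}{37386720832}$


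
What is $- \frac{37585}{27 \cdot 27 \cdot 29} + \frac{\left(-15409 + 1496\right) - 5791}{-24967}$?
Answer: $- \frac{521822431}{527827347} \approx -0.98862$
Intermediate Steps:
$- \frac{37585}{27 \cdot 27 \cdot 29} + \frac{\left(-15409 + 1496\right) - 5791}{-24967} = - \frac{37585}{729 \cdot 29} + \left(-13913 - 5791\right) \left(- \frac{1}{24967}\right) = - \frac{37585}{21141} - - \frac{19704}{24967} = \left(-37585\right) \frac{1}{21141} + \frac{19704}{24967} = - \frac{37585}{21141} + \frac{19704}{24967} = - \frac{521822431}{527827347}$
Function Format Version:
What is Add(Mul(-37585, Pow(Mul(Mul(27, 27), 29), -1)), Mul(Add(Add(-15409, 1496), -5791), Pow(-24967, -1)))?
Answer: Rational(-521822431, 527827347) ≈ -0.98862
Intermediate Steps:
Add(Mul(-37585, Pow(Mul(Mul(27, 27), 29), -1)), Mul(Add(Add(-15409, 1496), -5791), Pow(-24967, -1))) = Add(Mul(-37585, Pow(Mul(729, 29), -1)), Mul(Add(-13913, -5791), Rational(-1, 24967))) = Add(Mul(-37585, Pow(21141, -1)), Mul(-19704, Rational(-1, 24967))) = Add(Mul(-37585, Rational(1, 21141)), Rational(19704, 24967)) = Add(Rational(-37585, 21141), Rational(19704, 24967)) = Rational(-521822431, 527827347)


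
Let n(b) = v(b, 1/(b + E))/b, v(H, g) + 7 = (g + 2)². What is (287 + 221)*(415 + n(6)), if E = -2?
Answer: 5055743/24 ≈ 2.1066e+5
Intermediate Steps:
v(H, g) = -7 + (2 + g)² (v(H, g) = -7 + (g + 2)² = -7 + (2 + g)²)
n(b) = (-7 + (2 + 1/(-2 + b))²)/b (n(b) = (-7 + (2 + 1/(b - 2))²)/b = (-7 + (2 + 1/(-2 + b))²)/b)
(287 + 221)*(415 + n(6)) = (287 + 221)*(415 + (-7/6 + (-3 + 2*6)²/(6*(-2 + 6)²))) = 508*(415 + (-7*⅙ + (⅙)*(-3 + 12)²/4²)) = 508*(415 + (-7/6 + (⅙)*9²*(1/16))) = 508*(415 + (-7/6 + (⅙)*81*(1/16))) = 508*(415 + (-7/6 + 27/32)) = 508*(415 - 31/96) = 508*(39809/96) = 5055743/24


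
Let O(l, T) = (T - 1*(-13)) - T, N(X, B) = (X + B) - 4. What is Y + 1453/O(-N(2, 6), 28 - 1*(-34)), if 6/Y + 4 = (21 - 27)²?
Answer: 23287/208 ≈ 111.96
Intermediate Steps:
N(X, B) = -4 + B + X (N(X, B) = (B + X) - 4 = -4 + B + X)
O(l, T) = 13 (O(l, T) = (T + 13) - T = (13 + T) - T = 13)
Y = 3/16 (Y = 6/(-4 + (21 - 27)²) = 6/(-4 + (-6)²) = 6/(-4 + 36) = 6/32 = 6*(1/32) = 3/16 ≈ 0.18750)
Y + 1453/O(-N(2, 6), 28 - 1*(-34)) = 3/16 + 1453/13 = 23287/208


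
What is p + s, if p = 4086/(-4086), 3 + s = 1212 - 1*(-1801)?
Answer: 3009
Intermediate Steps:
s = 3010 (s = -3 + (1212 - 1*(-1801)) = -3 + (1212 + 1801) = -3 + 3013 = 3010)
p = -1 (p = 4086*(-1/4086) = -1)
p + s = -1 + 3010 = 3009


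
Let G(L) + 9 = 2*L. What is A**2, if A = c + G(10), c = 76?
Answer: 7569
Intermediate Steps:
G(L) = -9 + 2*L
A = 87 (A = 76 + (-9 + 2*10) = 76 + (-9 + 20) = 76 + 11 = 87)
A**2 = 87**2 = 7569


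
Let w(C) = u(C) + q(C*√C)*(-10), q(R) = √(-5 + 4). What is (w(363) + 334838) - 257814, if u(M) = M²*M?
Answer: 47909171 - 10*I ≈ 4.7909e+7 - 10.0*I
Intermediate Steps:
u(M) = M³
q(R) = I (q(R) = √(-1) = I)
w(C) = C³ - 10*I (w(C) = C³ + I*(-10) = C³ - 10*I)
(w(363) + 334838) - 257814 = ((363³ - 10*I) + 334838) - 257814 = ((47832147 - 10*I) + 334838) - 257814 = (48166985 - 10*I) - 257814 = 47909171 - 10*I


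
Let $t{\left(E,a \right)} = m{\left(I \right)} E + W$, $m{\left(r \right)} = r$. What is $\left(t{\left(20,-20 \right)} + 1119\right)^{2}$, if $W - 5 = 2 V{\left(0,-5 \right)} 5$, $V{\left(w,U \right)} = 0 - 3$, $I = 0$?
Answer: $1196836$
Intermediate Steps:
$V{\left(w,U \right)} = -3$ ($V{\left(w,U \right)} = 0 - 3 = -3$)
$W = -25$ ($W = 5 + 2 \left(-3\right) 5 = 5 - 30 = -25$)
$t{\left(E,a \right)} = -25$ ($t{\left(E,a \right)} = 0 E - 25 = 0 - 25 = -25$)
$\left(t{\left(20,-20 \right)} + 1119\right)^{2} = \left(-25 + 1119\right)^{2} = 1094^{2} = 1196836$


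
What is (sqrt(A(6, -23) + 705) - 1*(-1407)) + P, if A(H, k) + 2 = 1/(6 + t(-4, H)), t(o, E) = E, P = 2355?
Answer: 3762 + sqrt(25311)/6 ≈ 3788.5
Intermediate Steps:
A(H, k) = -2 + 1/(6 + H)
(sqrt(A(6, -23) + 705) - 1*(-1407)) + P = (sqrt((-11 - 2*6)/(6 + 6) + 705) - 1*(-1407)) + 2355 = (sqrt((-11 - 12)/12 + 705) + 1407) + 2355 = (sqrt((1/12)*(-23) + 705) + 1407) + 2355 = (sqrt(-23/12 + 705) + 1407) + 2355 = (sqrt(8437/12) + 1407) + 2355 = (sqrt(25311)/6 + 1407) + 2355 = (1407 + sqrt(25311)/6) + 2355 = 3762 + sqrt(25311)/6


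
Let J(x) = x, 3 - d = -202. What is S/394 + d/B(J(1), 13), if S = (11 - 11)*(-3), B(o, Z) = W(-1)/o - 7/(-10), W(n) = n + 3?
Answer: 2050/27 ≈ 75.926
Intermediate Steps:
d = 205 (d = 3 - 1*(-202) = 3 + 202 = 205)
W(n) = 3 + n
B(o, Z) = 7/10 + 2/o (B(o, Z) = (3 - 1)/o - 7/(-10) = 2/o - 7*(-⅒) = 2/o + 7/10 = 7/10 + 2/o)
S = 0 (S = 0*(-3) = 0)
S/394 + d/B(J(1), 13) = 0/394 + 205/(7/10 + 2/1) = 0*(1/394) + 205/(7/10 + 2*1) = 0 + 205/(7/10 + 2) = 0 + 205/(27/10) = 0 + 205*(10/27) = 0 + 2050/27 = 2050/27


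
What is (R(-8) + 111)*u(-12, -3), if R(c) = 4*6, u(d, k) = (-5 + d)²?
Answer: 39015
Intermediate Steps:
R(c) = 24
(R(-8) + 111)*u(-12, -3) = (24 + 111)*(-5 - 12)² = 135*(-17)² = 135*289 = 39015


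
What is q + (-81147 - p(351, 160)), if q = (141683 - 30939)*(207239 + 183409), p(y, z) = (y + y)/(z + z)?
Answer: 6921894554049/160 ≈ 4.3262e+10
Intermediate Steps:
p(y, z) = y/z (p(y, z) = (2*y)/((2*z)) = (2*y)*(1/(2*z)) = y/z)
q = 43261922112 (q = 110744*390648 = 43261922112)
q + (-81147 - p(351, 160)) = 43261922112 + (-81147 - 351/160) = 43261922112 - 12983871/160 = 6921894554049/160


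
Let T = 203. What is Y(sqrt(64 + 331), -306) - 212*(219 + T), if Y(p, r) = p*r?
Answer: -89464 - 306*sqrt(395) ≈ -95546.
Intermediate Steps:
Y(sqrt(64 + 331), -306) - 212*(219 + T) = sqrt(64 + 331)*(-306) - 212*(219 + 203) = sqrt(395)*(-306) - 212*422 = -306*sqrt(395) - 1*89464 = -306*sqrt(395) - 89464 = -89464 - 306*sqrt(395)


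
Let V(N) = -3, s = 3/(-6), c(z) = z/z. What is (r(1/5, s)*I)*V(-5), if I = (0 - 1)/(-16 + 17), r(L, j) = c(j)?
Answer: 3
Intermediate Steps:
c(z) = 1
s = -½ (s = 3*(-⅙) = -½ ≈ -0.50000)
r(L, j) = 1
I = -1 (I = -1/1 = -1*1 = -1)
(r(1/5, s)*I)*V(-5) = (1*(-1))*(-3) = -1*(-3) = 3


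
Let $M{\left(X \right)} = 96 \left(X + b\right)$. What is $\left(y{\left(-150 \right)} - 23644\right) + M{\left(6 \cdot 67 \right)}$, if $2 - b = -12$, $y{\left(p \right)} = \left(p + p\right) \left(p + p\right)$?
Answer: $106292$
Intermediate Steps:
$y{\left(p \right)} = 4 p^{2}$ ($y{\left(p \right)} = 2 p 2 p = 4 p^{2}$)
$b = 14$ ($b = 2 - -12 = 2 + 12 = 14$)
$M{\left(X \right)} = 1344 + 96 X$ ($M{\left(X \right)} = 96 \left(X + 14\right) = 96 \left(14 + X\right) = 1344 + 96 X$)
$\left(y{\left(-150 \right)} - 23644\right) + M{\left(6 \cdot 67 \right)} = \left(4 \left(-150\right)^{2} - 23644\right) + \left(1344 + 96 \cdot 6 \cdot 67\right) = \left(4 \cdot 22500 - 23644\right) + \left(1344 + 96 \cdot 402\right) = \left(90000 - 23644\right) + \left(1344 + 38592\right) = 66356 + 39936 = 106292$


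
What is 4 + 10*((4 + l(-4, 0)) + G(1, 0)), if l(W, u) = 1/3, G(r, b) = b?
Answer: 142/3 ≈ 47.333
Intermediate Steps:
l(W, u) = ⅓
4 + 10*((4 + l(-4, 0)) + G(1, 0)) = 4 + 10*((4 + ⅓) + 0) = 4 + 10*(13/3 + 0) = 4 + 10*(13/3) = 4 + 130/3 = 142/3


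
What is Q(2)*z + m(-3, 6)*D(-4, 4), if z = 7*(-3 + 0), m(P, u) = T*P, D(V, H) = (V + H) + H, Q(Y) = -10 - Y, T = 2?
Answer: 228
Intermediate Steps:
D(V, H) = V + 2*H (D(V, H) = (H + V) + H = V + 2*H)
m(P, u) = 2*P
z = -21 (z = 7*(-3) = -21)
Q(2)*z + m(-3, 6)*D(-4, 4) = (-10 - 1*2)*(-21) + (2*(-3))*(-4 + 2*4) = (-10 - 2)*(-21) - 6*(-4 + 8) = -12*(-21) - 6*4 = 252 - 24 = 228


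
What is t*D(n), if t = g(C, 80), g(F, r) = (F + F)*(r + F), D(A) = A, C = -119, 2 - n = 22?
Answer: -185640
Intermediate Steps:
n = -20 (n = 2 - 1*22 = 2 - 22 = -20)
g(F, r) = 2*F*(F + r) (g(F, r) = (2*F)*(F + r) = 2*F*(F + r))
t = 9282 (t = 2*(-119)*(-119 + 80) = 2*(-119)*(-39) = 9282)
t*D(n) = 9282*(-20) = -185640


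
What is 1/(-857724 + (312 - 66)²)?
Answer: -1/797208 ≈ -1.2544e-6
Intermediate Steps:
1/(-857724 + (312 - 66)²) = 1/(-857724 + 246²) = 1/(-857724 + 60516) = 1/(-797208) = -1/797208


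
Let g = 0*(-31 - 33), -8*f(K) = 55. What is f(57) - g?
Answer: -55/8 ≈ -6.8750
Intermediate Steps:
f(K) = -55/8 (f(K) = -⅛*55 = -55/8)
g = 0 (g = 0*(-64) = 0)
f(57) - g = -55/8 - 1*0 = -55/8 + 0 = -55/8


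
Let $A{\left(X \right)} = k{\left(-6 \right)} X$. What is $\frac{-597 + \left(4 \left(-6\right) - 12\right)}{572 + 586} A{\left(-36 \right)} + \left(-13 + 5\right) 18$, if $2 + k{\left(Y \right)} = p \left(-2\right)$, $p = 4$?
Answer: $- \frac{65772}{193} \approx -340.79$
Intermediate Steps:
$k{\left(Y \right)} = -10$ ($k{\left(Y \right)} = -2 + 4 \left(-2\right) = -2 - 8 = -10$)
$A{\left(X \right)} = - 10 X$
$\frac{-597 + \left(4 \left(-6\right) - 12\right)}{572 + 586} A{\left(-36 \right)} + \left(-13 + 5\right) 18 = \frac{-597 + \left(4 \left(-6\right) - 12\right)}{572 + 586} \left(\left(-10\right) \left(-36\right)\right) + \left(-13 + 5\right) 18 = \frac{-597 - 36}{1158} \cdot 360 - 144 = \left(-597 - 36\right) \frac{1}{1158} \cdot 360 - 144 = \left(-633\right) \frac{1}{1158} \cdot 360 - 144 = \left(- \frac{211}{386}\right) 360 - 144 = - \frac{37980}{193} - 144 = - \frac{65772}{193}$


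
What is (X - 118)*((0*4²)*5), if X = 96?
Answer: 0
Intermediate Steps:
(X - 118)*((0*4²)*5) = (96 - 118)*((0*4²)*5) = -22*0*16*5 = -0*5 = -22*0 = 0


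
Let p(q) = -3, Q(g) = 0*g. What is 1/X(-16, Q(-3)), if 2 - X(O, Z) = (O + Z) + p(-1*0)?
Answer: 1/21 ≈ 0.047619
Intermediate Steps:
Q(g) = 0
X(O, Z) = 5 - O - Z (X(O, Z) = 2 - ((O + Z) - 3) = 2 - (-3 + O + Z) = 2 + (3 - O - Z) = 5 - O - Z)
1/X(-16, Q(-3)) = 1/(5 - 1*(-16) - 1*0) = 1/(5 + 16 + 0) = 1/21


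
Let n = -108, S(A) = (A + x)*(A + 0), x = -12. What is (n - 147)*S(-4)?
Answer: -16320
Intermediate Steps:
S(A) = A*(-12 + A) (S(A) = (A - 12)*(A + 0) = (-12 + A)*A = A*(-12 + A))
(n - 147)*S(-4) = (-108 - 147)*(-4*(-12 - 4)) = -(-1020)*(-16) = -255*64 = -16320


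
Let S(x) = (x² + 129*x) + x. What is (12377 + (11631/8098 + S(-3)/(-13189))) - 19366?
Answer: -746300317661/106804522 ≈ -6987.5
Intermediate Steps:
S(x) = x² + 130*x
(12377 + (11631/8098 + S(-3)/(-13189))) - 19366 = (12377 + (11631/8098 - 3*(130 - 3)/(-13189))) - 19366 = (12377 + (11631*(1/8098) - 3*127*(-1/13189))) - 19366 = (12377 + (11631/8098 - 381*(-1/13189))) - 19366 = (12377 + (11631/8098 + 381/13189)) - 19366 = (12377 + 156486597/106804522) - 19366 = 1322076055391/106804522 - 19366 = -746300317661/106804522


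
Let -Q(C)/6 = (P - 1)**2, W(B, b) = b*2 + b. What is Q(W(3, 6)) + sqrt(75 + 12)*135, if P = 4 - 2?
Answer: -6 + 135*sqrt(87) ≈ 1253.2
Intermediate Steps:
P = 2
W(B, b) = 3*b (W(B, b) = 2*b + b = 3*b)
Q(C) = -6 (Q(C) = -6*(2 - 1)**2 = -6*1**2 = -6*1 = -6)
Q(W(3, 6)) + sqrt(75 + 12)*135 = -6 + sqrt(75 + 12)*135 = -6 + sqrt(87)*135 = -6 + 135*sqrt(87)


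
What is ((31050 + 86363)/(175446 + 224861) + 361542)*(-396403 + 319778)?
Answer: -11089776165586375/400307 ≈ -2.7703e+10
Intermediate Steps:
((31050 + 86363)/(175446 + 224861) + 361542)*(-396403 + 319778) = (117413/400307 + 361542)*(-76625) = (144727910807/400307)*(-76625) = -11089776165586375/400307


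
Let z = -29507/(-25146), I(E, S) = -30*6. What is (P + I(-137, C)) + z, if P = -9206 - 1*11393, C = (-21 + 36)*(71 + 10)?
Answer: -522479227/25146 ≈ -20778.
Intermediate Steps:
C = 1215 (C = 15*81 = 1215)
I(E, S) = -180
P = -20599 (P = -9206 - 11393 = -20599)
z = 29507/25146 (z = -29507*(-1/25146) = 29507/25146 ≈ 1.1734)
(P + I(-137, C)) + z = (-20599 - 180) + 29507/25146 = -20779 + 29507/25146 = -522479227/25146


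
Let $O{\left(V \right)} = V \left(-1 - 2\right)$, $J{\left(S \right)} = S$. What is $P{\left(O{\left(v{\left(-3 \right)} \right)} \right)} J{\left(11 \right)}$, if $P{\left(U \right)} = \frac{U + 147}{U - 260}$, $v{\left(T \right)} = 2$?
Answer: $- \frac{1551}{266} \approx -5.8308$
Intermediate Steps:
$O{\left(V \right)} = - 3 V$ ($O{\left(V \right)} = V \left(-3\right) = - 3 V$)
$P{\left(U \right)} = \frac{147 + U}{-260 + U}$
$P{\left(O{\left(v{\left(-3 \right)} \right)} \right)} J{\left(11 \right)} = \frac{147 - 6}{-260 - 6} \cdot 11 = \frac{1}{-266} \cdot 141 \cdot 11 = \left(- \frac{1}{266}\right) 141 \cdot 11 = \left(- \frac{141}{266}\right) 11 = - \frac{1551}{266}$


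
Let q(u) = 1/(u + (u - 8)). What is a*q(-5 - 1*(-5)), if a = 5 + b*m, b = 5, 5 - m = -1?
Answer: -35/8 ≈ -4.3750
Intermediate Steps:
m = 6 (m = 5 - 1*(-1) = 5 + 1 = 6)
q(u) = 1/(-8 + 2*u) (q(u) = 1/(u + (-8 + u)) = 1/(-8 + 2*u))
a = 35 (a = 5 + 5*6 = 5 + 30 = 35)
a*q(-5 - 1*(-5)) = 35*(1/(2*(-4 + (-5 - 1*(-5))))) = 35*(1/(2*(-4 + (-5 + 5)))) = 35*(1/(2*(-4 + 0))) = 35*((½)/(-4)) = 35*((½)*(-¼)) = 35*(-⅛) = -35/8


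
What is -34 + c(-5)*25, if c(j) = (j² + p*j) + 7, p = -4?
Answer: 1266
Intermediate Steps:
c(j) = 7 + j² - 4*j (c(j) = (j² - 4*j) + 7 = 7 + j² - 4*j)
-34 + c(-5)*25 = -34 + (7 + (-5)² - 4*(-5))*25 = -34 + (7 + 25 + 20)*25 = -34 + 52*25 = -34 + 1300 = 1266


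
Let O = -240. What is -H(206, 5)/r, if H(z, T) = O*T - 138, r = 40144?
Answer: 669/20072 ≈ 0.033330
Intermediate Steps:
H(z, T) = -138 - 240*T (H(z, T) = -240*T - 138 = -138 - 240*T)
-H(206, 5)/r = -(-138 - 240*5)/40144 = -(-138 - 1200)/40144 = -(-1338)/40144 = -1*(-669/20072) = 669/20072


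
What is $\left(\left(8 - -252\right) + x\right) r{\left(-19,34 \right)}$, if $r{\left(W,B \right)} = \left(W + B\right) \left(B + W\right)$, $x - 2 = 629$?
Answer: $200475$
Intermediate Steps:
$x = 631$ ($x = 2 + 629 = 631$)
$r{\left(W,B \right)} = \left(B + W\right)^{2}$ ($r{\left(W,B \right)} = \left(B + W\right) \left(B + W\right) = \left(B + W\right)^{2}$)
$\left(\left(8 - -252\right) + x\right) r{\left(-19,34 \right)} = \left(\left(8 - -252\right) + 631\right) \left(34 - 19\right)^{2} = \left(\left(8 + 252\right) + 631\right) 15^{2} = \left(260 + 631\right) 225 = 891 \cdot 225 = 200475$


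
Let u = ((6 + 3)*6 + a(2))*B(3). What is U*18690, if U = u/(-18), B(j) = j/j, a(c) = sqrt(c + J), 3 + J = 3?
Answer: -56070 - 3115*sqrt(2)/3 ≈ -57538.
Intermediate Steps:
J = 0 (J = -3 + 3 = 0)
a(c) = sqrt(c) (a(c) = sqrt(c + 0) = sqrt(c))
B(j) = 1
u = 54 + sqrt(2) (u = ((6 + 3)*6 + sqrt(2))*1 = (9*6 + sqrt(2))*1 = (54 + sqrt(2))*1 = 54 + sqrt(2) ≈ 55.414)
U = -3 - sqrt(2)/18 (U = (54 + sqrt(2))/(-18) = (54 + sqrt(2))*(-1/18) = -3 - sqrt(2)/18 ≈ -3.0786)
U*18690 = (-3 - sqrt(2)/18)*18690 = -56070 - 3115*sqrt(2)/3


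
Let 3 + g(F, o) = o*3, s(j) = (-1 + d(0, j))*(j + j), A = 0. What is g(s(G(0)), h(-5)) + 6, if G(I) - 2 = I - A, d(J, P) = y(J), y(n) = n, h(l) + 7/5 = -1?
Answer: -21/5 ≈ -4.2000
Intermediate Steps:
h(l) = -12/5 (h(l) = -7/5 - 1 = -12/5)
d(J, P) = J
G(I) = 2 + I (G(I) = 2 + (I - 1*0) = 2 + (I + 0) = 2 + I)
s(j) = -2*j (s(j) = (-1 + 0)*(j + j) = -2*j)
g(F, o) = -3 + 3*o (g(F, o) = -3 + o*3 = -3 + 3*o)
g(s(G(0)), h(-5)) + 6 = (-3 + 3*(-12/5)) + 6 = (-3 - 36/5) + 6 = -51/5 + 6 = -21/5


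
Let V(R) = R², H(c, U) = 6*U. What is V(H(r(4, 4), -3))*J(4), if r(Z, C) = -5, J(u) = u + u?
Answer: 2592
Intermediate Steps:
J(u) = 2*u
V(H(r(4, 4), -3))*J(4) = (6*(-3))²*(2*4) = (-18)²*8 = 324*8 = 2592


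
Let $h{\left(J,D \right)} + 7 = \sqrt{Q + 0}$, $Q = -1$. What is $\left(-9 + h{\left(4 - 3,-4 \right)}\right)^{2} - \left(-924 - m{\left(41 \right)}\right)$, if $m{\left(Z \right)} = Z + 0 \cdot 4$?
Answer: $1220 - 32 i \approx 1220.0 - 32.0 i$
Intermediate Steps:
$m{\left(Z \right)} = Z$ ($m{\left(Z \right)} = Z + 0 = Z$)
$h{\left(J,D \right)} = -7 + i$ ($h{\left(J,D \right)} = -7 + \sqrt{-1 + 0} = -7 + \sqrt{-1} = -7 + i$)
$\left(-9 + h{\left(4 - 3,-4 \right)}\right)^{2} - \left(-924 - m{\left(41 \right)}\right) = \left(-9 - \left(7 - i\right)\right)^{2} - \left(-924 - 41\right) = \left(-16 + i\right)^{2} - \left(-924 - 41\right) = \left(-16 + i\right)^{2} - -965 = \left(-16 + i\right)^{2} + 965 = 965 + \left(-16 + i\right)^{2}$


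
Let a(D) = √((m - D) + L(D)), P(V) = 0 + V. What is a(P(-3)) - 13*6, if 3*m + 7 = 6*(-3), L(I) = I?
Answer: -78 + 5*I*√3/3 ≈ -78.0 + 2.8868*I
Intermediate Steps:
P(V) = V
m = -25/3 (m = -7/3 + (6*(-3))/3 = -7/3 + (⅓)*(-18) = -7/3 - 6 = -25/3 ≈ -8.3333)
a(D) = 5*I*√3/3 (a(D) = √((-25/3 - D) + D) = √(-25/3) = 5*I*√3/3)
a(P(-3)) - 13*6 = 5*I*√3/3 - 13*6 = 5*I*√3/3 - 78 = -78 + 5*I*√3/3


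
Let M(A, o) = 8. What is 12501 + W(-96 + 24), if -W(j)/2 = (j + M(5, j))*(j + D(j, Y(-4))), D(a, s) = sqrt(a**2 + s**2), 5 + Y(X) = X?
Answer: 3285 + 1152*sqrt(65) ≈ 12573.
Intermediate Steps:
Y(X) = -5 + X
W(j) = -2*(8 + j)*(j + sqrt(81 + j**2)) (W(j) = -2*(j + 8)*(j + sqrt(j**2 + (-5 - 4)**2)) = -2*(8 + j)*(j + sqrt(j**2 + (-9)**2)) = -2*(8 + j)*(j + sqrt(j**2 + 81)) = -2*(8 + j)*(j + sqrt(81 + j**2)))
12501 + W(-96 + 24) = 12501 + (-16*(-96 + 24) - 16*sqrt(81 + (-96 + 24)**2) - 2*(-96 + 24)**2 - 2*(-96 + 24)*sqrt(81 + (-96 + 24)**2)) = 12501 + (-16*(-72) - 16*sqrt(81 + (-72)**2) - 2*(-72)**2 - 2*(-72)*sqrt(81 + (-72)**2)) = 12501 + (1152 - 16*sqrt(81 + 5184) - 2*5184 - 2*(-72)*sqrt(81 + 5184)) = 12501 + (1152 - 144*sqrt(65) - 10368 - 2*(-72)*sqrt(5265)) = 12501 + (1152 - 144*sqrt(65) - 10368 - 2*(-72)*9*sqrt(65)) = 12501 + (1152 - 144*sqrt(65) - 10368 + 1296*sqrt(65)) = 12501 + (-9216 + 1152*sqrt(65)) = 3285 + 1152*sqrt(65)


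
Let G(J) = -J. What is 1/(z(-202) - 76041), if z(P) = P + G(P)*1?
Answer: -1/76041 ≈ -1.3151e-5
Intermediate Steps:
z(P) = 0 (z(P) = P - P*1 = P - P = 0)
1/(z(-202) - 76041) = 1/(0 - 76041) = 1/(-76041) = -1/76041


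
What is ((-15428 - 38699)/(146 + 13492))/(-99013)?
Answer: 54127/1350339294 ≈ 4.0084e-5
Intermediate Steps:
((-15428 - 38699)/(146 + 13492))/(-99013) = -54127/13638*(-1/99013) = 54127/1350339294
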